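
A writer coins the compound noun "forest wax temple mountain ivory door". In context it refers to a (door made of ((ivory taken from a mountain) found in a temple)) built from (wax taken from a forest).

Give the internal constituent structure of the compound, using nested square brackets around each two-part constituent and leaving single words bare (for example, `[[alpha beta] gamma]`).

[[forest wax] [[temple [mountain ivory]] door]]

Whole compound: head "door" (specifically "temple mountain ivory door"), modifier "forest wax".
Inside "forest wax": head "wax", modifier "forest".
Inside "temple mountain ivory door": head "door", modifier "temple mountain ivory".
Inside "temple mountain ivory": head "ivory" (specifically "mountain ivory"), modifier "temple".
Inside "mountain ivory": head "ivory", modifier "mountain".
So the structure is [[forest wax] [[temple [mountain ivory]] door]].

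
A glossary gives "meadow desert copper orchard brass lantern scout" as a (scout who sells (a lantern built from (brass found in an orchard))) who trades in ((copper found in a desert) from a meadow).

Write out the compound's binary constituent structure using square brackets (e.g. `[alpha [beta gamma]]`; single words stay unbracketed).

[[meadow [desert copper]] [[[orchard brass] lantern] scout]]

Whole compound: head "scout" (specifically "orchard brass lantern scout"), modifier "meadow desert copper".
Within "meadow desert copper", the head is "copper" (specifically "desert copper") and the modifier is "meadow".
Within "desert copper", the head is "copper" and the modifier is "desert".
Within "orchard brass lantern scout", the head is "scout" and the modifier is "orchard brass lantern".
Within "orchard brass lantern", the head is "lantern" and the modifier is "orchard brass".
Within "orchard brass", the head is "brass" and the modifier is "orchard".
So the structure is [[meadow [desert copper]] [[[orchard brass] lantern] scout]].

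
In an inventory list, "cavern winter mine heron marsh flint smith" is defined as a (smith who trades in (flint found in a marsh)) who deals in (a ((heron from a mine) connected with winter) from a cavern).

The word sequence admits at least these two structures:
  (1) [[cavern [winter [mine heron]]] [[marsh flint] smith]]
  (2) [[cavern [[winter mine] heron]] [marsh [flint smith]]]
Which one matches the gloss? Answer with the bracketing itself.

The paraphrase's head is the "smith" part ("marsh flint smith"); its modifier is "cavern winter mine heron".
That top-level split, carried through the inner groups, gives [[cavern [winter [mine heron]]] [[marsh flint] smith]].

[[cavern [winter [mine heron]]] [[marsh flint] smith]]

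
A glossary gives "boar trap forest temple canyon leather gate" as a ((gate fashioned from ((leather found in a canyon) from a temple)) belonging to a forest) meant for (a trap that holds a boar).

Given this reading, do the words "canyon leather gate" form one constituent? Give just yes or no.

no

The top-level split is [boar trap] [forest temple canyon leather gate]; the full structure is [[boar trap] [forest [[temple [canyon leather]] gate]]].
"canyon leather gate" straddles a constituent boundary, so it is not a single unit.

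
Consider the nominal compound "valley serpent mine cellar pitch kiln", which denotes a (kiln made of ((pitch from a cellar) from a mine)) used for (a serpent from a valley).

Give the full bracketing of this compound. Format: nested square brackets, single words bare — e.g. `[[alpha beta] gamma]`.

The outermost head in the paraphrase is "kiln" (specifically "mine cellar pitch kiln"), modified by "valley serpent".
"valley serpent" → head "serpent", modifier "valley".
"mine cellar pitch kiln" → head "kiln", modifier "mine cellar pitch".
"mine cellar pitch" → head "pitch" (specifically "cellar pitch"), modifier "mine".
"cellar pitch" → head "pitch", modifier "cellar".
Assembled: [[valley serpent] [[mine [cellar pitch]] kiln]].

[[valley serpent] [[mine [cellar pitch]] kiln]]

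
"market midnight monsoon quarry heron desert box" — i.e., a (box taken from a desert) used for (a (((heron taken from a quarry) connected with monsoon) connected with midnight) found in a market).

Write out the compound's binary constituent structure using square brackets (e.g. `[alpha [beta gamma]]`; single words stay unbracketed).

[[market [midnight [monsoon [quarry heron]]]] [desert box]]

The outermost head in the paraphrase is "box" (specifically "desert box"), modified by "market midnight monsoon quarry heron".
Inside "market midnight monsoon quarry heron": head "heron" (specifically "midnight monsoon quarry heron"), modifier "market".
Inside "midnight monsoon quarry heron": head "heron" (specifically "monsoon quarry heron"), modifier "midnight".
Inside "monsoon quarry heron": head "heron" (specifically "quarry heron"), modifier "monsoon".
Inside "quarry heron": head "heron", modifier "quarry".
Inside "desert box": head "box", modifier "desert".
Putting it together: [[market [midnight [monsoon [quarry heron]]]] [desert box]].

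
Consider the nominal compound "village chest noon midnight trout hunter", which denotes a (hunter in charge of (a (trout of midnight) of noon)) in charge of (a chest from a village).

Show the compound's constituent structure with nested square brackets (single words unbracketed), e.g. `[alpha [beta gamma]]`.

[[village chest] [[noon [midnight trout]] hunter]]

At the top level: head "hunter" (specifically "noon midnight trout hunter"); modifier "village chest".
Inside "village chest": head "chest", modifier "village".
Inside "noon midnight trout hunter": head "hunter", modifier "noon midnight trout".
Inside "noon midnight trout": head "trout" (specifically "midnight trout"), modifier "noon".
Inside "midnight trout": head "trout", modifier "midnight".
Assembled: [[village chest] [[noon [midnight trout]] hunter]].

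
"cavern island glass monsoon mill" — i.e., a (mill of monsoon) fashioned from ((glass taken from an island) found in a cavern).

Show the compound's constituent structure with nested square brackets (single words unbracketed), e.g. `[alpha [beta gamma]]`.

At the top level: head "mill" (specifically "monsoon mill"); modifier "cavern island glass".
"cavern island glass" → head "glass" (specifically "island glass"), modifier "cavern".
"island glass" → head "glass", modifier "island".
"monsoon mill" → head "mill", modifier "monsoon".
So the structure is [[cavern [island glass]] [monsoon mill]].

[[cavern [island glass]] [monsoon mill]]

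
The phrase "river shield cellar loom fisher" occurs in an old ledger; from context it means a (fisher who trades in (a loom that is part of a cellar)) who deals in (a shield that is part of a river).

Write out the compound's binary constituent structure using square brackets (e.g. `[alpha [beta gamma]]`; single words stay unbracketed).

[[river shield] [[cellar loom] fisher]]

Overall it is a kind of fisher (specifically "cellar loom fisher"); the modifier is "river shield".
Within "river shield", the head is "shield" and the modifier is "river".
Within "cellar loom fisher", the head is "fisher" and the modifier is "cellar loom".
Within "cellar loom", the head is "loom" and the modifier is "cellar".
So the structure is [[river shield] [[cellar loom] fisher]].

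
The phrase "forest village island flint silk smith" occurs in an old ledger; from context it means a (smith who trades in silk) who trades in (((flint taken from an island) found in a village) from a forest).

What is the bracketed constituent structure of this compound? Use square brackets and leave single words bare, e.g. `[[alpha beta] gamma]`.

[[forest [village [island flint]]] [silk smith]]

Overall it is a kind of smith (specifically "silk smith"); the modifier is "forest village island flint".
Within "forest village island flint", the head is "flint" (specifically "village island flint") and the modifier is "forest".
Within "village island flint", the head is "flint" (specifically "island flint") and the modifier is "village".
Within "island flint", the head is "flint" and the modifier is "island".
Within "silk smith", the head is "smith" and the modifier is "silk".
Putting it together: [[forest [village [island flint]]] [silk smith]].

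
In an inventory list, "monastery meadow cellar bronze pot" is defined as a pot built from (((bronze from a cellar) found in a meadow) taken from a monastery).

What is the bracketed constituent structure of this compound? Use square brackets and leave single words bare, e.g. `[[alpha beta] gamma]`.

[[monastery [meadow [cellar bronze]]] pot]

Whole compound: head "pot", modifier "monastery meadow cellar bronze".
Inside "monastery meadow cellar bronze": head "bronze" (specifically "meadow cellar bronze"), modifier "monastery".
Inside "meadow cellar bronze": head "bronze" (specifically "cellar bronze"), modifier "meadow".
Inside "cellar bronze": head "bronze", modifier "cellar".
So the structure is [[monastery [meadow [cellar bronze]]] pot].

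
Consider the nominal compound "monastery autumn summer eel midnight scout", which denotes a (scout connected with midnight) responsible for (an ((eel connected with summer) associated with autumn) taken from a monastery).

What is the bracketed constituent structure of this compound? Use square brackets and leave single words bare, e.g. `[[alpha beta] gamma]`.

The outermost head in the paraphrase is "scout" (specifically "midnight scout"), modified by "monastery autumn summer eel".
"monastery autumn summer eel" → head "eel" (specifically "autumn summer eel"), modifier "monastery".
"autumn summer eel" → head "eel" (specifically "summer eel"), modifier "autumn".
"summer eel" → head "eel", modifier "summer".
"midnight scout" → head "scout", modifier "midnight".
So the structure is [[monastery [autumn [summer eel]]] [midnight scout]].

[[monastery [autumn [summer eel]]] [midnight scout]]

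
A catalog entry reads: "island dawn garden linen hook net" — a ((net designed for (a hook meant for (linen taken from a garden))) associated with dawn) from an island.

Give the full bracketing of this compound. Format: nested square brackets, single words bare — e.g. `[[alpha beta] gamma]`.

[island [dawn [[[garden linen] hook] net]]]

Overall it is a kind of net (specifically "dawn garden linen hook net"); the modifier is "island".
Inside "dawn garden linen hook net": head "net" (specifically "garden linen hook net"), modifier "dawn".
Inside "garden linen hook net": head "net", modifier "garden linen hook".
Inside "garden linen hook": head "hook", modifier "garden linen".
Inside "garden linen": head "linen", modifier "garden".
Putting it together: [island [dawn [[[garden linen] hook] net]]].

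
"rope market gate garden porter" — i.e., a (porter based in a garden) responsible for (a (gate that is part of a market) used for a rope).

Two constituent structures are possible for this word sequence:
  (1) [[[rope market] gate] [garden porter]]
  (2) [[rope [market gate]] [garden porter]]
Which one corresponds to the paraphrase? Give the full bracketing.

The paraphrase's head is the "porter" part ("garden porter"); its modifier is "rope market gate".
That top-level split, carried through the inner groups, gives [[rope [market gate]] [garden porter]].

[[rope [market gate]] [garden porter]]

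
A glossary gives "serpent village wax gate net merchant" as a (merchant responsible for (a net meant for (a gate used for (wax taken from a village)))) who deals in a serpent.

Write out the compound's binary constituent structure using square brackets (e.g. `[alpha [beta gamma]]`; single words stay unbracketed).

[serpent [[[[village wax] gate] net] merchant]]

The outermost head in the paraphrase is "merchant" (specifically "village wax gate net merchant"), modified by "serpent".
Within "village wax gate net merchant", the head is "merchant" and the modifier is "village wax gate net".
Within "village wax gate net", the head is "net" and the modifier is "village wax gate".
Within "village wax gate", the head is "gate" and the modifier is "village wax".
Within "village wax", the head is "wax" and the modifier is "village".
So the structure is [serpent [[[[village wax] gate] net] merchant]].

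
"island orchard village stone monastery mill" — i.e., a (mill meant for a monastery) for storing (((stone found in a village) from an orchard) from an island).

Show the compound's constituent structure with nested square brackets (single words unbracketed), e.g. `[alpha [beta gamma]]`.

The outermost head in the paraphrase is "mill" (specifically "monastery mill"), modified by "island orchard village stone".
Inside "island orchard village stone": head "stone" (specifically "orchard village stone"), modifier "island".
Inside "orchard village stone": head "stone" (specifically "village stone"), modifier "orchard".
Inside "village stone": head "stone", modifier "village".
Inside "monastery mill": head "mill", modifier "monastery".
So the structure is [[island [orchard [village stone]]] [monastery mill]].

[[island [orchard [village stone]]] [monastery mill]]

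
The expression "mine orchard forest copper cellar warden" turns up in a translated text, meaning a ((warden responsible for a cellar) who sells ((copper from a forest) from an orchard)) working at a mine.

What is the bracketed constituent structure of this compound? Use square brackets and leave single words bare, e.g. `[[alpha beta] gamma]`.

At the top level: head "warden" (specifically "orchard forest copper cellar warden"); modifier "mine".
Inside "orchard forest copper cellar warden": head "warden" (specifically "cellar warden"), modifier "orchard forest copper".
Inside "orchard forest copper": head "copper" (specifically "forest copper"), modifier "orchard".
Inside "forest copper": head "copper", modifier "forest".
Inside "cellar warden": head "warden", modifier "cellar".
Putting it together: [mine [[orchard [forest copper]] [cellar warden]]].

[mine [[orchard [forest copper]] [cellar warden]]]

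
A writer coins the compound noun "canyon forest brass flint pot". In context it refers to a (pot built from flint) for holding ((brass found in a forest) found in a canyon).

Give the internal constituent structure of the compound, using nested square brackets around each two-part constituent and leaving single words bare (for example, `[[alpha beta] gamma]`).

Overall it is a kind of pot (specifically "flint pot"); the modifier is "canyon forest brass".
Within "canyon forest brass", the head is "brass" (specifically "forest brass") and the modifier is "canyon".
Within "forest brass", the head is "brass" and the modifier is "forest".
Within "flint pot", the head is "pot" and the modifier is "flint".
Assembled: [[canyon [forest brass]] [flint pot]].

[[canyon [forest brass]] [flint pot]]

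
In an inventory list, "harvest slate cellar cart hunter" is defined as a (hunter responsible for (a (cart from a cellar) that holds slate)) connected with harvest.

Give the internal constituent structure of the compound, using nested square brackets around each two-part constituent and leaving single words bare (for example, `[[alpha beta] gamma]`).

[harvest [[slate [cellar cart]] hunter]]

Overall it is a kind of hunter (specifically "slate cellar cart hunter"); the modifier is "harvest".
Within "slate cellar cart hunter", the head is "hunter" and the modifier is "slate cellar cart".
Within "slate cellar cart", the head is "cart" (specifically "cellar cart") and the modifier is "slate".
Within "cellar cart", the head is "cart" and the modifier is "cellar".
Putting it together: [harvest [[slate [cellar cart]] hunter]].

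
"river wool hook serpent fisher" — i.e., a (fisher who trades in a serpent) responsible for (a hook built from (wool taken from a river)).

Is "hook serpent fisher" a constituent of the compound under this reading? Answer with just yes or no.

no

The top-level split is [river wool hook] [serpent fisher]; the full structure is [[[river wool] hook] [serpent fisher]].
"hook serpent fisher" straddles a constituent boundary, so it is not a single unit.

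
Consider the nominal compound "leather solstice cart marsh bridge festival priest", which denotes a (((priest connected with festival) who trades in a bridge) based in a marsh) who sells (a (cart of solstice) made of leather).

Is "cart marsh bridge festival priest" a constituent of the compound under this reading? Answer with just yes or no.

no

The top-level split is [leather solstice cart] [marsh bridge festival priest]; the full structure is [[leather [solstice cart]] [marsh [bridge [festival priest]]]].
"cart marsh bridge festival priest" straddles a constituent boundary, so it is not a single unit.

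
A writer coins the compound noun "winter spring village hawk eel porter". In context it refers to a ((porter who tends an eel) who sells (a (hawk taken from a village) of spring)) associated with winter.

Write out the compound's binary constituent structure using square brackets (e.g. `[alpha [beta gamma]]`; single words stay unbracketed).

[winter [[spring [village hawk]] [eel porter]]]

Overall it is a kind of porter (specifically "spring village hawk eel porter"); the modifier is "winter".
"spring village hawk eel porter" → head "porter" (specifically "eel porter"), modifier "spring village hawk".
"spring village hawk" → head "hawk" (specifically "village hawk"), modifier "spring".
"village hawk" → head "hawk", modifier "village".
"eel porter" → head "porter", modifier "eel".
Assembled: [winter [[spring [village hawk]] [eel porter]]].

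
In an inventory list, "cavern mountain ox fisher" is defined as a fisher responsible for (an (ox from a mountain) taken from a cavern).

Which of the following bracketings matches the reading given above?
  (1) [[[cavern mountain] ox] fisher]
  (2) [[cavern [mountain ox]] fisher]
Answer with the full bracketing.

The paraphrase's head is the "fisher" part ("fisher"); its modifier is "cavern mountain ox".
That top-level split, carried through the inner groups, gives [[cavern [mountain ox]] fisher].

[[cavern [mountain ox]] fisher]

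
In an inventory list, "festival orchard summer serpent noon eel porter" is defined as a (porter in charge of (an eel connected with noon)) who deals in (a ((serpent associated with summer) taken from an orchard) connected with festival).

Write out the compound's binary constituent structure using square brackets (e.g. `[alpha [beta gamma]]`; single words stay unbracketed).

Whole compound: head "porter" (specifically "noon eel porter"), modifier "festival orchard summer serpent".
Within "festival orchard summer serpent", the head is "serpent" (specifically "orchard summer serpent") and the modifier is "festival".
Within "orchard summer serpent", the head is "serpent" (specifically "summer serpent") and the modifier is "orchard".
Within "summer serpent", the head is "serpent" and the modifier is "summer".
Within "noon eel porter", the head is "porter" and the modifier is "noon eel".
Within "noon eel", the head is "eel" and the modifier is "noon".
Assembled: [[festival [orchard [summer serpent]]] [[noon eel] porter]].

[[festival [orchard [summer serpent]]] [[noon eel] porter]]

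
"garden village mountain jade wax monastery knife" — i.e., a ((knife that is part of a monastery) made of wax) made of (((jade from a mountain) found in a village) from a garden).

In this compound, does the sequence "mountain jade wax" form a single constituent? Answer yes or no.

The top-level split is [garden village mountain jade] [wax monastery knife]; the full structure is [[garden [village [mountain jade]]] [wax [monastery knife]]].
"mountain jade wax" straddles a constituent boundary, so it is not a single unit.

no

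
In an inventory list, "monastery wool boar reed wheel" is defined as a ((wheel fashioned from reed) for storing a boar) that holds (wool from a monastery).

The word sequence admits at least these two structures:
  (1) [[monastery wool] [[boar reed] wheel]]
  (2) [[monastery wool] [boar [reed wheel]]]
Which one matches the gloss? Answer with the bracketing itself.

[[monastery wool] [boar [reed wheel]]]

The paraphrase's head is the "wheel" part ("boar reed wheel"); its modifier is "monastery wool".
That top-level split, carried through the inner groups, gives [[monastery wool] [boar [reed wheel]]].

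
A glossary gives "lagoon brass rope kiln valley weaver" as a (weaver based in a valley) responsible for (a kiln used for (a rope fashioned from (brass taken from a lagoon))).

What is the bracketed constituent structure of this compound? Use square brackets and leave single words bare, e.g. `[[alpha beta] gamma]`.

The outermost head in the paraphrase is "weaver" (specifically "valley weaver"), modified by "lagoon brass rope kiln".
"lagoon brass rope kiln" → head "kiln", modifier "lagoon brass rope".
"lagoon brass rope" → head "rope", modifier "lagoon brass".
"lagoon brass" → head "brass", modifier "lagoon".
"valley weaver" → head "weaver", modifier "valley".
Putting it together: [[[[lagoon brass] rope] kiln] [valley weaver]].

[[[[lagoon brass] rope] kiln] [valley weaver]]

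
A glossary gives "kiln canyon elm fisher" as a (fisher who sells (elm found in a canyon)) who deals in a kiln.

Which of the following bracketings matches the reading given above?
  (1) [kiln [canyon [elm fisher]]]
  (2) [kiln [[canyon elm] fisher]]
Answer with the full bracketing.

The paraphrase's head is the "fisher" part ("canyon elm fisher"); its modifier is "kiln".
That top-level split, carried through the inner groups, gives [kiln [[canyon elm] fisher]].

[kiln [[canyon elm] fisher]]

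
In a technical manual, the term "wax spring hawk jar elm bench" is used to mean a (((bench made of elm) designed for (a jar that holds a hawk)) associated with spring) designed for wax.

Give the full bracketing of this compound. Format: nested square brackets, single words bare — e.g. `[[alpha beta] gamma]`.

Overall it is a kind of bench (specifically "spring hawk jar elm bench"); the modifier is "wax".
Within "spring hawk jar elm bench", the head is "bench" (specifically "hawk jar elm bench") and the modifier is "spring".
Within "hawk jar elm bench", the head is "bench" (specifically "elm bench") and the modifier is "hawk jar".
Within "hawk jar", the head is "jar" and the modifier is "hawk".
Within "elm bench", the head is "bench" and the modifier is "elm".
So the structure is [wax [spring [[hawk jar] [elm bench]]]].

[wax [spring [[hawk jar] [elm bench]]]]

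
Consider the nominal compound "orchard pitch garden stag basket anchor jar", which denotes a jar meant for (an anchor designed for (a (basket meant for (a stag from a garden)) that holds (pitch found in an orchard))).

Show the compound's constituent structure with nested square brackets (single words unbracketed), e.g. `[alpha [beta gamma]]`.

[[[[orchard pitch] [[garden stag] basket]] anchor] jar]

Whole compound: head "jar", modifier "orchard pitch garden stag basket anchor".
Within "orchard pitch garden stag basket anchor", the head is "anchor" and the modifier is "orchard pitch garden stag basket".
Within "orchard pitch garden stag basket", the head is "basket" (specifically "garden stag basket") and the modifier is "orchard pitch".
Within "orchard pitch", the head is "pitch" and the modifier is "orchard".
Within "garden stag basket", the head is "basket" and the modifier is "garden stag".
Within "garden stag", the head is "stag" and the modifier is "garden".
Assembled: [[[[orchard pitch] [[garden stag] basket]] anchor] jar].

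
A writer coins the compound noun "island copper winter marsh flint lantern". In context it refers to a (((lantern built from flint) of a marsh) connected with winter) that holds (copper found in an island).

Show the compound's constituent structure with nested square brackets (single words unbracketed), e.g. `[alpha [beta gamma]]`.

Overall it is a kind of lantern (specifically "winter marsh flint lantern"); the modifier is "island copper".
Inside "island copper": head "copper", modifier "island".
Inside "winter marsh flint lantern": head "lantern" (specifically "marsh flint lantern"), modifier "winter".
Inside "marsh flint lantern": head "lantern" (specifically "flint lantern"), modifier "marsh".
Inside "flint lantern": head "lantern", modifier "flint".
So the structure is [[island copper] [winter [marsh [flint lantern]]]].

[[island copper] [winter [marsh [flint lantern]]]]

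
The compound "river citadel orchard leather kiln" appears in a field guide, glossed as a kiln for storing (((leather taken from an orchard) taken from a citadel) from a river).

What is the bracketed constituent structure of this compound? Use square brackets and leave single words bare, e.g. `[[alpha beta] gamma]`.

[[river [citadel [orchard leather]]] kiln]

Whole compound: head "kiln", modifier "river citadel orchard leather".
Within "river citadel orchard leather", the head is "leather" (specifically "citadel orchard leather") and the modifier is "river".
Within "citadel orchard leather", the head is "leather" (specifically "orchard leather") and the modifier is "citadel".
Within "orchard leather", the head is "leather" and the modifier is "orchard".
So the structure is [[river [citadel [orchard leather]]] kiln].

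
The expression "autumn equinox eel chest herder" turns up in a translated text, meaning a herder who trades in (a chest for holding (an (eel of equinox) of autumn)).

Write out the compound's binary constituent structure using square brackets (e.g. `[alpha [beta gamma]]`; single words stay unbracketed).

[[[autumn [equinox eel]] chest] herder]

At the top level: head "herder"; modifier "autumn equinox eel chest".
Inside "autumn equinox eel chest": head "chest", modifier "autumn equinox eel".
Inside "autumn equinox eel": head "eel" (specifically "equinox eel"), modifier "autumn".
Inside "equinox eel": head "eel", modifier "equinox".
Assembled: [[[autumn [equinox eel]] chest] herder].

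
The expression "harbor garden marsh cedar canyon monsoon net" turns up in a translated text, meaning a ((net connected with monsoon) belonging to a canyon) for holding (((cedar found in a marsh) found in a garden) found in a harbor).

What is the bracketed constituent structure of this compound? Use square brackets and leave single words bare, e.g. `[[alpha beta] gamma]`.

At the top level: head "net" (specifically "canyon monsoon net"); modifier "harbor garden marsh cedar".
Within "harbor garden marsh cedar", the head is "cedar" (specifically "garden marsh cedar") and the modifier is "harbor".
Within "garden marsh cedar", the head is "cedar" (specifically "marsh cedar") and the modifier is "garden".
Within "marsh cedar", the head is "cedar" and the modifier is "marsh".
Within "canyon monsoon net", the head is "net" (specifically "monsoon net") and the modifier is "canyon".
Within "monsoon net", the head is "net" and the modifier is "monsoon".
So the structure is [[harbor [garden [marsh cedar]]] [canyon [monsoon net]]].

[[harbor [garden [marsh cedar]]] [canyon [monsoon net]]]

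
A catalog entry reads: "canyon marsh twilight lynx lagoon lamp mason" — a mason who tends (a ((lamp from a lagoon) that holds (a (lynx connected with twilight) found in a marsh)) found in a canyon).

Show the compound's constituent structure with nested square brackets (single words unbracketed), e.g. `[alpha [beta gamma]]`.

Whole compound: head "mason", modifier "canyon marsh twilight lynx lagoon lamp".
Within "canyon marsh twilight lynx lagoon lamp", the head is "lamp" (specifically "marsh twilight lynx lagoon lamp") and the modifier is "canyon".
Within "marsh twilight lynx lagoon lamp", the head is "lamp" (specifically "lagoon lamp") and the modifier is "marsh twilight lynx".
Within "marsh twilight lynx", the head is "lynx" (specifically "twilight lynx") and the modifier is "marsh".
Within "twilight lynx", the head is "lynx" and the modifier is "twilight".
Within "lagoon lamp", the head is "lamp" and the modifier is "lagoon".
So the structure is [[canyon [[marsh [twilight lynx]] [lagoon lamp]]] mason].

[[canyon [[marsh [twilight lynx]] [lagoon lamp]]] mason]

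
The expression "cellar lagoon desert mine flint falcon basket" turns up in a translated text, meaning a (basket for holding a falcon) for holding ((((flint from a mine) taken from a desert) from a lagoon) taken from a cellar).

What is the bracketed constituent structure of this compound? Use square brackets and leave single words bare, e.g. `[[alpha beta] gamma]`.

[[cellar [lagoon [desert [mine flint]]]] [falcon basket]]

Overall it is a kind of basket (specifically "falcon basket"); the modifier is "cellar lagoon desert mine flint".
"cellar lagoon desert mine flint" → head "flint" (specifically "lagoon desert mine flint"), modifier "cellar".
"lagoon desert mine flint" → head "flint" (specifically "desert mine flint"), modifier "lagoon".
"desert mine flint" → head "flint" (specifically "mine flint"), modifier "desert".
"mine flint" → head "flint", modifier "mine".
"falcon basket" → head "basket", modifier "falcon".
Putting it together: [[cellar [lagoon [desert [mine flint]]]] [falcon basket]].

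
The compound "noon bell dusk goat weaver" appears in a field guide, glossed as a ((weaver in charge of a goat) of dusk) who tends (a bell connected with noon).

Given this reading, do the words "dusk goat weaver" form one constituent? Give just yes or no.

yes

The paraphrase groups the words so that "dusk goat weaver" is one unit: it corresponds to a single parenthesized sub-phrase.
The full structure is [[noon bell] [dusk [goat weaver]]], in which [dusk goat weaver] is a constituent.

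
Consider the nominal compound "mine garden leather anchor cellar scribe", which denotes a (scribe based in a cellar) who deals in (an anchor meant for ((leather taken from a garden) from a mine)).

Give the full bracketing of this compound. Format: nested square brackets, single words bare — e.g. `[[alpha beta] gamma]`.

Overall it is a kind of scribe (specifically "cellar scribe"); the modifier is "mine garden leather anchor".
Within "mine garden leather anchor", the head is "anchor" and the modifier is "mine garden leather".
Within "mine garden leather", the head is "leather" (specifically "garden leather") and the modifier is "mine".
Within "garden leather", the head is "leather" and the modifier is "garden".
Within "cellar scribe", the head is "scribe" and the modifier is "cellar".
Assembled: [[[mine [garden leather]] anchor] [cellar scribe]].

[[[mine [garden leather]] anchor] [cellar scribe]]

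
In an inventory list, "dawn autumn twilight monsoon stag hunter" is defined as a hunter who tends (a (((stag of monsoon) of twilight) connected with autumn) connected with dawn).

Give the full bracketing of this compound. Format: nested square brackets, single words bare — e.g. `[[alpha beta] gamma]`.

At the top level: head "hunter"; modifier "dawn autumn twilight monsoon stag".
Within "dawn autumn twilight monsoon stag", the head is "stag" (specifically "autumn twilight monsoon stag") and the modifier is "dawn".
Within "autumn twilight monsoon stag", the head is "stag" (specifically "twilight monsoon stag") and the modifier is "autumn".
Within "twilight monsoon stag", the head is "stag" (specifically "monsoon stag") and the modifier is "twilight".
Within "monsoon stag", the head is "stag" and the modifier is "monsoon".
Putting it together: [[dawn [autumn [twilight [monsoon stag]]]] hunter].

[[dawn [autumn [twilight [monsoon stag]]]] hunter]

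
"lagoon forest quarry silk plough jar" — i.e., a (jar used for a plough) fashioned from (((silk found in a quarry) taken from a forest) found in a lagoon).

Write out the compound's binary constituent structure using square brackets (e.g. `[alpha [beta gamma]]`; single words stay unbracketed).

Overall it is a kind of jar (specifically "plough jar"); the modifier is "lagoon forest quarry silk".
Inside "lagoon forest quarry silk": head "silk" (specifically "forest quarry silk"), modifier "lagoon".
Inside "forest quarry silk": head "silk" (specifically "quarry silk"), modifier "forest".
Inside "quarry silk": head "silk", modifier "quarry".
Inside "plough jar": head "jar", modifier "plough".
Assembled: [[lagoon [forest [quarry silk]]] [plough jar]].

[[lagoon [forest [quarry silk]]] [plough jar]]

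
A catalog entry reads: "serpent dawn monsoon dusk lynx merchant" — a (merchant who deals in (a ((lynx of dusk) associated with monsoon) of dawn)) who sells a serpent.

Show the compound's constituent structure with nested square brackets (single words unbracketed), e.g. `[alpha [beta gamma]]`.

[serpent [[dawn [monsoon [dusk lynx]]] merchant]]

Whole compound: head "merchant" (specifically "dawn monsoon dusk lynx merchant"), modifier "serpent".
"dawn monsoon dusk lynx merchant" → head "merchant", modifier "dawn monsoon dusk lynx".
"dawn monsoon dusk lynx" → head "lynx" (specifically "monsoon dusk lynx"), modifier "dawn".
"monsoon dusk lynx" → head "lynx" (specifically "dusk lynx"), modifier "monsoon".
"dusk lynx" → head "lynx", modifier "dusk".
Assembled: [serpent [[dawn [monsoon [dusk lynx]]] merchant]].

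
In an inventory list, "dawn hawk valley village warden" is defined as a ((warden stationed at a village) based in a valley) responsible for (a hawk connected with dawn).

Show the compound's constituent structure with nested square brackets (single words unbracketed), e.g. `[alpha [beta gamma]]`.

The outermost head in the paraphrase is "warden" (specifically "valley village warden"), modified by "dawn hawk".
"dawn hawk" → head "hawk", modifier "dawn".
"valley village warden" → head "warden" (specifically "village warden"), modifier "valley".
"village warden" → head "warden", modifier "village".
So the structure is [[dawn hawk] [valley [village warden]]].

[[dawn hawk] [valley [village warden]]]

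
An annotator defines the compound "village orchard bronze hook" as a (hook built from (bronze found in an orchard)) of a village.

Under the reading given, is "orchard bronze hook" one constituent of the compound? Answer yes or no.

yes

The paraphrase groups the words so that "orchard bronze hook" is one unit: it corresponds to a single parenthesized sub-phrase.
The full structure is [village [[orchard bronze] hook]], in which [orchard bronze hook] is a constituent.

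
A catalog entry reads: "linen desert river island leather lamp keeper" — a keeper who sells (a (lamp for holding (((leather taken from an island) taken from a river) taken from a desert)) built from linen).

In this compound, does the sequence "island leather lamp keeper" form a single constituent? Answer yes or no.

The top-level split is [linen desert river island leather lamp] [keeper]; the full structure is [[linen [[desert [river [island leather]]] lamp]] keeper].
"island leather lamp keeper" straddles a constituent boundary, so it is not a single unit.

no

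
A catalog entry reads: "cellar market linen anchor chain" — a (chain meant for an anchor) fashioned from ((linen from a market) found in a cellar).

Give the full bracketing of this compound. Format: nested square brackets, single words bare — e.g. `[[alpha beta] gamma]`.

[[cellar [market linen]] [anchor chain]]

The outermost head in the paraphrase is "chain" (specifically "anchor chain"), modified by "cellar market linen".
Within "cellar market linen", the head is "linen" (specifically "market linen") and the modifier is "cellar".
Within "market linen", the head is "linen" and the modifier is "market".
Within "anchor chain", the head is "chain" and the modifier is "anchor".
Putting it together: [[cellar [market linen]] [anchor chain]].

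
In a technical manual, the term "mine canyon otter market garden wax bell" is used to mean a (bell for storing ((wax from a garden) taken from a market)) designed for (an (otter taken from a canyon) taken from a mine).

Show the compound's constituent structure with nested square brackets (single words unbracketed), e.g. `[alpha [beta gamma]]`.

[[mine [canyon otter]] [[market [garden wax]] bell]]

At the top level: head "bell" (specifically "market garden wax bell"); modifier "mine canyon otter".
Inside "mine canyon otter": head "otter" (specifically "canyon otter"), modifier "mine".
Inside "canyon otter": head "otter", modifier "canyon".
Inside "market garden wax bell": head "bell", modifier "market garden wax".
Inside "market garden wax": head "wax" (specifically "garden wax"), modifier "market".
Inside "garden wax": head "wax", modifier "garden".
Putting it together: [[mine [canyon otter]] [[market [garden wax]] bell]].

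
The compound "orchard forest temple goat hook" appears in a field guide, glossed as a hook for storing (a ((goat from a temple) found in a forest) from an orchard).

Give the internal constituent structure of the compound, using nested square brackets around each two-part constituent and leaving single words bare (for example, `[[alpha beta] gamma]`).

Whole compound: head "hook", modifier "orchard forest temple goat".
Inside "orchard forest temple goat": head "goat" (specifically "forest temple goat"), modifier "orchard".
Inside "forest temple goat": head "goat" (specifically "temple goat"), modifier "forest".
Inside "temple goat": head "goat", modifier "temple".
Assembled: [[orchard [forest [temple goat]]] hook].

[[orchard [forest [temple goat]]] hook]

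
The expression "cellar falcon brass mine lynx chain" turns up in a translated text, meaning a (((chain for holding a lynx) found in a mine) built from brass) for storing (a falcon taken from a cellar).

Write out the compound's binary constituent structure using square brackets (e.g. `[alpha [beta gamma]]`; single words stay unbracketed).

The outermost head in the paraphrase is "chain" (specifically "brass mine lynx chain"), modified by "cellar falcon".
"cellar falcon" → head "falcon", modifier "cellar".
"brass mine lynx chain" → head "chain" (specifically "mine lynx chain"), modifier "brass".
"mine lynx chain" → head "chain" (specifically "lynx chain"), modifier "mine".
"lynx chain" → head "chain", modifier "lynx".
So the structure is [[cellar falcon] [brass [mine [lynx chain]]]].

[[cellar falcon] [brass [mine [lynx chain]]]]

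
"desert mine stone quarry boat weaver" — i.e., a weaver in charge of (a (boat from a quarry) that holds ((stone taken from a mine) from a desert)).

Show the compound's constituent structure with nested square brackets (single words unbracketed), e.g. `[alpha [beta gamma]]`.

Whole compound: head "weaver", modifier "desert mine stone quarry boat".
Within "desert mine stone quarry boat", the head is "boat" (specifically "quarry boat") and the modifier is "desert mine stone".
Within "desert mine stone", the head is "stone" (specifically "mine stone") and the modifier is "desert".
Within "mine stone", the head is "stone" and the modifier is "mine".
Within "quarry boat", the head is "boat" and the modifier is "quarry".
Assembled: [[[desert [mine stone]] [quarry boat]] weaver].

[[[desert [mine stone]] [quarry boat]] weaver]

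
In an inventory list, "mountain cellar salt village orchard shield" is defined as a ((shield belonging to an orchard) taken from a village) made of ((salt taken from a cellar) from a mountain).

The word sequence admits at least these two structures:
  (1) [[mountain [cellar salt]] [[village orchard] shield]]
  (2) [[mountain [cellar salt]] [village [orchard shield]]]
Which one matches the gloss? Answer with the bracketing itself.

The paraphrase's head is the "shield" part ("village orchard shield"); its modifier is "mountain cellar salt".
That top-level split, carried through the inner groups, gives [[mountain [cellar salt]] [village [orchard shield]]].

[[mountain [cellar salt]] [village [orchard shield]]]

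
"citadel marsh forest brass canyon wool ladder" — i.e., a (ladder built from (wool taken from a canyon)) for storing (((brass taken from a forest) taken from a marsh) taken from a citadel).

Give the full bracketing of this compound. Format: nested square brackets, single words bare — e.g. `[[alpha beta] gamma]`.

[[citadel [marsh [forest brass]]] [[canyon wool] ladder]]

Overall it is a kind of ladder (specifically "canyon wool ladder"); the modifier is "citadel marsh forest brass".
Inside "citadel marsh forest brass": head "brass" (specifically "marsh forest brass"), modifier "citadel".
Inside "marsh forest brass": head "brass" (specifically "forest brass"), modifier "marsh".
Inside "forest brass": head "brass", modifier "forest".
Inside "canyon wool ladder": head "ladder", modifier "canyon wool".
Inside "canyon wool": head "wool", modifier "canyon".
Putting it together: [[citadel [marsh [forest brass]]] [[canyon wool] ladder]].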